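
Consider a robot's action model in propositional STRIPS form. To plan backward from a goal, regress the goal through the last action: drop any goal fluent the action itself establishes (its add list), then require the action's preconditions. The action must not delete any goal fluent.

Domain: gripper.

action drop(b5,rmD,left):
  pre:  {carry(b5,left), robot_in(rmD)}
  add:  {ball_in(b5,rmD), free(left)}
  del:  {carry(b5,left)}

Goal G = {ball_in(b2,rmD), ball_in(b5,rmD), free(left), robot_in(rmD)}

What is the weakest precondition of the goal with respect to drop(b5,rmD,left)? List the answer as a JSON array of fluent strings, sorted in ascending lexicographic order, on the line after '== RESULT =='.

Regress:
  G ∩ del = {}  (empty — regression defined)
  G \ add = {ball_in(b2,rmD), ball_in(b5,rmD), free(left), robot_in(rmD)} \ {ball_in(b5,rmD), free(left)} = {ball_in(b2,rmD), robot_in(rmD)}
  ∪ pre   = {ball_in(b2,rmD), robot_in(rmD)} ∪ {carry(b5,left), robot_in(rmD)}
          = {ball_in(b2,rmD), carry(b5,left), robot_in(rmD)}

== RESULT ==
["ball_in(b2,rmD)", "carry(b5,left)", "robot_in(rmD)"]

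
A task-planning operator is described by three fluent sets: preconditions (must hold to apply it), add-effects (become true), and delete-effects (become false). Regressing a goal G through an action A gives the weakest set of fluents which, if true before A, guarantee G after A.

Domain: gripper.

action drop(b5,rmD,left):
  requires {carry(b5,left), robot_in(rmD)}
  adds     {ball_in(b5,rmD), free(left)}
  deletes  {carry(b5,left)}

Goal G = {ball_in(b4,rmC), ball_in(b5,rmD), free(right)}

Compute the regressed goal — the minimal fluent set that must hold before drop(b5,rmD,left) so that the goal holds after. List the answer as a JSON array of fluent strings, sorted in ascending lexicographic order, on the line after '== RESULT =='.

Regress:
  G ∩ del = {}  (empty — regression defined)
  G \ add = {ball_in(b4,rmC), ball_in(b5,rmD), free(right)} \ {ball_in(b5,rmD), free(left)} = {ball_in(b4,rmC), free(right)}
  ∪ pre   = {ball_in(b4,rmC), free(right)} ∪ {carry(b5,left), robot_in(rmD)}
          = {ball_in(b4,rmC), carry(b5,left), free(right), robot_in(rmD)}

== RESULT ==
["ball_in(b4,rmC)", "carry(b5,left)", "free(right)", "robot_in(rmD)"]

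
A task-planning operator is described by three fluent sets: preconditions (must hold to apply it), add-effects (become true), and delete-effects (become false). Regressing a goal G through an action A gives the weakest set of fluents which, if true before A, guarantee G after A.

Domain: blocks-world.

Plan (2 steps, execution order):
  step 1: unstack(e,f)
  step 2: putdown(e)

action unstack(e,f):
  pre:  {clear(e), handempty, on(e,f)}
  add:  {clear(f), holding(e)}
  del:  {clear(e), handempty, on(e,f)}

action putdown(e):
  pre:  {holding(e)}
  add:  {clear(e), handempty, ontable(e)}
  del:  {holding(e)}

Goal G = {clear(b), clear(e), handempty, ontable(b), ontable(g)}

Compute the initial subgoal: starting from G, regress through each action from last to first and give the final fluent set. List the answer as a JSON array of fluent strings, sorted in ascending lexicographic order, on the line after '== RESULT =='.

Work backward from the goal:
  through step 2 (putdown(e)): drop {clear(e), handempty}, keep {clear(b), ontable(b), ontable(g)}, require {holding(e)}
    → {clear(b), holding(e), ontable(b), ontable(g)}
  through step 1 (unstack(e,f)): drop {holding(e)}, keep {clear(b), ontable(b), ontable(g)}, require {clear(e), handempty, on(e,f)}
    → {clear(b), clear(e), handempty, on(e,f), ontable(b), ontable(g)}

== RESULT ==
["clear(b)", "clear(e)", "handempty", "on(e,f)", "ontable(b)", "ontable(g)"]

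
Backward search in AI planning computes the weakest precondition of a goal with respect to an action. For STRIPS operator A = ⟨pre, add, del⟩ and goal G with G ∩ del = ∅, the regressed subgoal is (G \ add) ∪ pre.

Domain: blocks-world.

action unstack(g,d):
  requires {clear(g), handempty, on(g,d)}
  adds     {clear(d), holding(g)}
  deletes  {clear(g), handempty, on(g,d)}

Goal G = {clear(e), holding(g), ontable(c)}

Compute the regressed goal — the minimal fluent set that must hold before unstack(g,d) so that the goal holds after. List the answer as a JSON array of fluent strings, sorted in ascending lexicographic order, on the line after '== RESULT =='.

Regress:
  G ∩ del = {}  (empty — regression defined)
  G \ add = {clear(e), holding(g), ontable(c)} \ {clear(d), holding(g)} = {clear(e), ontable(c)}
  ∪ pre   = {clear(e), ontable(c)} ∪ {clear(g), handempty, on(g,d)}
          = {clear(e), clear(g), handempty, on(g,d), ontable(c)}

== RESULT ==
["clear(e)", "clear(g)", "handempty", "on(g,d)", "ontable(c)"]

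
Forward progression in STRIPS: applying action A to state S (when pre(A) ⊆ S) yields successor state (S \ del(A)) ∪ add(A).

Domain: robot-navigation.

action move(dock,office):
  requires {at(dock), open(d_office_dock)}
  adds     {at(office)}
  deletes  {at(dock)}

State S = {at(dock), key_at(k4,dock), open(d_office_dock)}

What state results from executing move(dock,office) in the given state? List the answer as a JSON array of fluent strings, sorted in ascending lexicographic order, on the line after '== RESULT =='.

Compute (S \ del) ∪ add:
  pre ⊆ S: {at(dock), open(d_office_dock)} ⊆ S  — applicable
  S \ del = {key_at(k4,dock), open(d_office_dock)}
  ∪ add   = {at(office), key_at(k4,dock), open(d_office_dock)}

== RESULT ==
["at(office)", "key_at(k4,dock)", "open(d_office_dock)"]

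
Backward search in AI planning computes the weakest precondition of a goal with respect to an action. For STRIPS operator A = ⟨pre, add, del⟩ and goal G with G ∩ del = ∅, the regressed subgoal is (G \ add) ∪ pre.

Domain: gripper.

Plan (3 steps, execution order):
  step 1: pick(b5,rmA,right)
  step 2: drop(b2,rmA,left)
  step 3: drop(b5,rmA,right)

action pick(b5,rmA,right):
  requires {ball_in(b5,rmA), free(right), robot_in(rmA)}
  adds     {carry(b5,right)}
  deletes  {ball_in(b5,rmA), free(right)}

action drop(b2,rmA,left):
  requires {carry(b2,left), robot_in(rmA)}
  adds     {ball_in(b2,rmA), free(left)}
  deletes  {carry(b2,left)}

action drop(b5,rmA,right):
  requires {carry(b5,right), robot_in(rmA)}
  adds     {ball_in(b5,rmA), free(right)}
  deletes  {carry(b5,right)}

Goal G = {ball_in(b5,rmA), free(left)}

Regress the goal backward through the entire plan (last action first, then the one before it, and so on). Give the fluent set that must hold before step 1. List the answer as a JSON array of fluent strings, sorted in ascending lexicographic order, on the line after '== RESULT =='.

Regress step by step:
  through step 3 (drop(b5,rmA,right)): drop {ball_in(b5,rmA)}, keep {free(left)}, require {carry(b5,right), robot_in(rmA)}
    → {carry(b5,right), free(left), robot_in(rmA)}
  through step 2 (drop(b2,rmA,left)): drop {free(left)}, keep {carry(b5,right), robot_in(rmA)}, require {carry(b2,left), robot_in(rmA)}
    → {carry(b2,left), carry(b5,right), robot_in(rmA)}
  through step 1 (pick(b5,rmA,right)): drop {carry(b5,right)}, keep {carry(b2,left), robot_in(rmA)}, require {ball_in(b5,rmA), free(right), robot_in(rmA)}
    → {ball_in(b5,rmA), carry(b2,left), free(right), robot_in(rmA)}

== RESULT ==
["ball_in(b5,rmA)", "carry(b2,left)", "free(right)", "robot_in(rmA)"]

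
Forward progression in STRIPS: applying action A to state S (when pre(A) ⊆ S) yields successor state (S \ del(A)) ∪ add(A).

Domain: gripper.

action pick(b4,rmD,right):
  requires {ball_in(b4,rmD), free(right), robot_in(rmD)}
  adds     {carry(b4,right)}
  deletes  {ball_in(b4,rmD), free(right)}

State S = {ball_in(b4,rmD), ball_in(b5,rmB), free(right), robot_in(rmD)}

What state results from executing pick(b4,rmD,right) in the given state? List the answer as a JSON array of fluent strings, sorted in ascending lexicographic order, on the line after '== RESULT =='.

Progress:
  pre ⊆ S: {ball_in(b4,rmD), free(right), robot_in(rmD)} ⊆ S  — applicable
  S \ del = {ball_in(b5,rmB), robot_in(rmD)}
  ∪ add   = {ball_in(b5,rmB), carry(b4,right), robot_in(rmD)}

== RESULT ==
["ball_in(b5,rmB)", "carry(b4,right)", "robot_in(rmD)"]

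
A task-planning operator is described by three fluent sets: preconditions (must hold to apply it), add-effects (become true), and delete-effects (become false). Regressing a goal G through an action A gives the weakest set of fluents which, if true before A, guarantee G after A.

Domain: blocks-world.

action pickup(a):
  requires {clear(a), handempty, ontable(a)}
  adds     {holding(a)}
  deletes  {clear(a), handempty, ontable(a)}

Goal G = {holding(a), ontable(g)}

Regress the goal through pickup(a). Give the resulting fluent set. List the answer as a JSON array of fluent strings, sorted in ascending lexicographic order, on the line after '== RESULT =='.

Regress:
  G ∩ del = {}  (empty — regression defined)
  G \ add = {holding(a), ontable(g)} \ {holding(a)} = {ontable(g)}
  ∪ pre   = {ontable(g)} ∪ {clear(a), handempty, ontable(a)}
          = {clear(a), handempty, ontable(a), ontable(g)}

== RESULT ==
["clear(a)", "handempty", "ontable(a)", "ontable(g)"]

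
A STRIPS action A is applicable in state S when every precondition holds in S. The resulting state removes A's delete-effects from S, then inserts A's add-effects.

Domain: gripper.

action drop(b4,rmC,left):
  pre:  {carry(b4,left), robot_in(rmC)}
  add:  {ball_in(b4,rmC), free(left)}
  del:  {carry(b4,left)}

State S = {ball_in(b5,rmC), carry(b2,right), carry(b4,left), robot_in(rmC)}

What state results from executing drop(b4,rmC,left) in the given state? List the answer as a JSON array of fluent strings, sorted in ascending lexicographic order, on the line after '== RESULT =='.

Compute (S \ del) ∪ add:
  pre ⊆ S: {carry(b4,left), robot_in(rmC)} ⊆ S  — applicable
  S \ del = {ball_in(b5,rmC), carry(b2,right), robot_in(rmC)}
  ∪ add   = {ball_in(b4,rmC), ball_in(b5,rmC), carry(b2,right), free(left), robot_in(rmC)}

== RESULT ==
["ball_in(b4,rmC)", "ball_in(b5,rmC)", "carry(b2,right)", "free(left)", "robot_in(rmC)"]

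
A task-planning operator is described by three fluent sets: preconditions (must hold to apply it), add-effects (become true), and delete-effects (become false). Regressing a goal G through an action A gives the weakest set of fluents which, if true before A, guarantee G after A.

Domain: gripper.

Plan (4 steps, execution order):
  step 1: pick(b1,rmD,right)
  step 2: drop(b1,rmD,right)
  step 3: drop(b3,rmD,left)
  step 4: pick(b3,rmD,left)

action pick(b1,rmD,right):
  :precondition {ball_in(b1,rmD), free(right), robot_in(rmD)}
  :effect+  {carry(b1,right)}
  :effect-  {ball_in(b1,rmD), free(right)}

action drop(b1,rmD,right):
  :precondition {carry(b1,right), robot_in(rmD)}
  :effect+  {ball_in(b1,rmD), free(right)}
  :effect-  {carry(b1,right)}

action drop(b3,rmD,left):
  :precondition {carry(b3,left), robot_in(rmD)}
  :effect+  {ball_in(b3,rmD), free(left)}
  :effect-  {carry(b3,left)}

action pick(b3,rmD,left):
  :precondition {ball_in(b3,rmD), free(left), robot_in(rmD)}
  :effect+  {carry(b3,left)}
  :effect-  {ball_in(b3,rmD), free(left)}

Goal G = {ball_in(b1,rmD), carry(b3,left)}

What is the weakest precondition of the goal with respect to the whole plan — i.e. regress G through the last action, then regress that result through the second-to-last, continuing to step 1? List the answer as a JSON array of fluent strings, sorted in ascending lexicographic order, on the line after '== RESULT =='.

Work backward from the goal:
  through step 4 (pick(b3,rmD,left)): drop {carry(b3,left)}, keep {ball_in(b1,rmD)}, require {ball_in(b3,rmD), free(left), robot_in(rmD)}
    → {ball_in(b1,rmD), ball_in(b3,rmD), free(left), robot_in(rmD)}
  through step 3 (drop(b3,rmD,left)): drop {ball_in(b3,rmD), free(left)}, keep {ball_in(b1,rmD), robot_in(rmD)}, require {carry(b3,left), robot_in(rmD)}
    → {ball_in(b1,rmD), carry(b3,left), robot_in(rmD)}
  through step 2 (drop(b1,rmD,right)): drop {ball_in(b1,rmD)}, keep {carry(b3,left), robot_in(rmD)}, require {carry(b1,right), robot_in(rmD)}
    → {carry(b1,right), carry(b3,left), robot_in(rmD)}
  through step 1 (pick(b1,rmD,right)): drop {carry(b1,right)}, keep {carry(b3,left), robot_in(rmD)}, require {ball_in(b1,rmD), free(right), robot_in(rmD)}
    → {ball_in(b1,rmD), carry(b3,left), free(right), robot_in(rmD)}

== RESULT ==
["ball_in(b1,rmD)", "carry(b3,left)", "free(right)", "robot_in(rmD)"]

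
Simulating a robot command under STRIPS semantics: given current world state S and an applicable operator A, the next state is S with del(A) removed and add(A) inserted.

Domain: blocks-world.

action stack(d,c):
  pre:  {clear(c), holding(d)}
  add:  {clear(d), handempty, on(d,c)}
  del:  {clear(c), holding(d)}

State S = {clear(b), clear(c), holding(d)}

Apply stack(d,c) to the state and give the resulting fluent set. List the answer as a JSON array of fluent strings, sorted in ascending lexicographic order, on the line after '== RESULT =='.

Compute (S \ del) ∪ add:
  pre ⊆ S: {clear(c), holding(d)} ⊆ S  — applicable
  S \ del = {clear(b)}
  ∪ add   = {clear(b), clear(d), handempty, on(d,c)}

== RESULT ==
["clear(b)", "clear(d)", "handempty", "on(d,c)"]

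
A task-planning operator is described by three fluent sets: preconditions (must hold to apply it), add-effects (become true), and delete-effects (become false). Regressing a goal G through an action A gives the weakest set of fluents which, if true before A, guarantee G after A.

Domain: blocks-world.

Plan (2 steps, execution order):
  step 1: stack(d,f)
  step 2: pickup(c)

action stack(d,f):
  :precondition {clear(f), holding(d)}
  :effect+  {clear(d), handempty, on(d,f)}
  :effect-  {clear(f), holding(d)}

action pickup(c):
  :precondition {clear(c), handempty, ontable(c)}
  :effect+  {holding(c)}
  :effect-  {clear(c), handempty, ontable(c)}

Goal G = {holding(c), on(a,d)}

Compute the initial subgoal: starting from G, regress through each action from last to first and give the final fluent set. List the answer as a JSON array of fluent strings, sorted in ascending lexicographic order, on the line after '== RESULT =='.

Work backward from the goal:
  through step 2 (pickup(c)): drop {holding(c)}, keep {on(a,d)}, require {clear(c), handempty, ontable(c)}
    → {clear(c), handempty, on(a,d), ontable(c)}
  through step 1 (stack(d,f)): drop {handempty}, keep {clear(c), on(a,d), ontable(c)}, require {clear(f), holding(d)}
    → {clear(c), clear(f), holding(d), on(a,d), ontable(c)}

== RESULT ==
["clear(c)", "clear(f)", "holding(d)", "on(a,d)", "ontable(c)"]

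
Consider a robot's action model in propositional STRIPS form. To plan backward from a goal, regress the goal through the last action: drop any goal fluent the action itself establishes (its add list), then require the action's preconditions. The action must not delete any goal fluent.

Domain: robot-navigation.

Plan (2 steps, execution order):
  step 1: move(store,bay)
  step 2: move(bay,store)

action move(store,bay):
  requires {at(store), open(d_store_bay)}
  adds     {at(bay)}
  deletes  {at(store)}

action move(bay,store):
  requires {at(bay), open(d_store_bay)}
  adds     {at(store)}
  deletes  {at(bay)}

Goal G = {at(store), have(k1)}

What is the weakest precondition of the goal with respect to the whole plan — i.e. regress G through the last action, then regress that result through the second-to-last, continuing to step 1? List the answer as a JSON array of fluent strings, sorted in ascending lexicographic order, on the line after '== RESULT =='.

Work backward from the goal:
  through step 2 (move(bay,store)): drop {at(store)}, keep {have(k1)}, require {at(bay), open(d_store_bay)}
    → {at(bay), have(k1), open(d_store_bay)}
  through step 1 (move(store,bay)): drop {at(bay)}, keep {have(k1), open(d_store_bay)}, require {at(store), open(d_store_bay)}
    → {at(store), have(k1), open(d_store_bay)}

== RESULT ==
["at(store)", "have(k1)", "open(d_store_bay)"]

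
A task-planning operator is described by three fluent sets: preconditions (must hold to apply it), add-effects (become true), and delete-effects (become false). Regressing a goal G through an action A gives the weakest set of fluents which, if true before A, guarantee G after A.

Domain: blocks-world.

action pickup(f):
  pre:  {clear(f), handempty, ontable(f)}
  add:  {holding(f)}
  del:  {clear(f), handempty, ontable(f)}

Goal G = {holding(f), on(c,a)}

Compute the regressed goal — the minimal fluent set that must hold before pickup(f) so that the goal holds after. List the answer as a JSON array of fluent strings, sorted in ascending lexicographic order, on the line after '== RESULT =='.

Regress:
  G ∩ del = {}  (empty — regression defined)
  G \ add = {holding(f), on(c,a)} \ {holding(f)} = {on(c,a)}
  ∪ pre   = {on(c,a)} ∪ {clear(f), handempty, ontable(f)}
          = {clear(f), handempty, on(c,a), ontable(f)}

== RESULT ==
["clear(f)", "handempty", "on(c,a)", "ontable(f)"]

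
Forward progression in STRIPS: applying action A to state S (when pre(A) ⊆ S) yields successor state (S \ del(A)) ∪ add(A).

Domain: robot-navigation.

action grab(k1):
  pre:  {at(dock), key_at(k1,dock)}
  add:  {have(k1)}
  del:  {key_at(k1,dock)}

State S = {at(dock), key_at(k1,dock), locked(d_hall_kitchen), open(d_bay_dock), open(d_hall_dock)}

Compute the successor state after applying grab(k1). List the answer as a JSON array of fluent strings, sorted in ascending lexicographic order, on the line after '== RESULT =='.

Compute (S \ del) ∪ add:
  pre ⊆ S: {at(dock), key_at(k1,dock)} ⊆ S  — applicable
  S \ del = {at(dock), locked(d_hall_kitchen), open(d_bay_dock), open(d_hall_dock)}
  ∪ add   = {at(dock), have(k1), locked(d_hall_kitchen), open(d_bay_dock), open(d_hall_dock)}

== RESULT ==
["at(dock)", "have(k1)", "locked(d_hall_kitchen)", "open(d_bay_dock)", "open(d_hall_dock)"]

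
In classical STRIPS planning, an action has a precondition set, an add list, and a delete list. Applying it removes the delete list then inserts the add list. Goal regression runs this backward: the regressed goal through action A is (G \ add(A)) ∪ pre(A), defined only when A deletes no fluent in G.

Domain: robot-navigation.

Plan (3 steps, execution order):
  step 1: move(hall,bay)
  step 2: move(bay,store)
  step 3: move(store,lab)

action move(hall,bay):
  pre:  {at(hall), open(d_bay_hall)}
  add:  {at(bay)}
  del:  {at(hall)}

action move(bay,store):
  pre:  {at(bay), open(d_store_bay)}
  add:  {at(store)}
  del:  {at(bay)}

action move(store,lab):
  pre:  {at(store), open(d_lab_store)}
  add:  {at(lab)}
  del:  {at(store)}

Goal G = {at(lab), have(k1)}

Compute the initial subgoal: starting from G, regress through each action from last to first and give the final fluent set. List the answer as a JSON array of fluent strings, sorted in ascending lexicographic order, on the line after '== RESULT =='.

Work backward from the goal:
  through step 3 (move(store,lab)): drop {at(lab)}, keep {have(k1)}, require {at(store), open(d_lab_store)}
    → {at(store), have(k1), open(d_lab_store)}
  through step 2 (move(bay,store)): drop {at(store)}, keep {have(k1), open(d_lab_store)}, require {at(bay), open(d_store_bay)}
    → {at(bay), have(k1), open(d_lab_store), open(d_store_bay)}
  through step 1 (move(hall,bay)): drop {at(bay)}, keep {have(k1), open(d_lab_store), open(d_store_bay)}, require {at(hall), open(d_bay_hall)}
    → {at(hall), have(k1), open(d_bay_hall), open(d_lab_store), open(d_store_bay)}

== RESULT ==
["at(hall)", "have(k1)", "open(d_bay_hall)", "open(d_lab_store)", "open(d_store_bay)"]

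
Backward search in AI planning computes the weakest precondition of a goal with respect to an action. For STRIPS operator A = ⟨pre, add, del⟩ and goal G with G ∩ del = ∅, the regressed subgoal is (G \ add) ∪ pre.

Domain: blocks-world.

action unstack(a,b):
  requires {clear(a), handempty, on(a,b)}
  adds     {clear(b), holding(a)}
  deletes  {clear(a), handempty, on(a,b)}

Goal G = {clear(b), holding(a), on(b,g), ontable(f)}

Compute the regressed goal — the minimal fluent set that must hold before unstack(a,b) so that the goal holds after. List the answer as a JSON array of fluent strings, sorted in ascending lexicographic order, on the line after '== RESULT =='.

Compute (G \ add) ∪ pre:
  G ∩ del = {}  (empty — regression defined)
  G \ add = {clear(b), holding(a), on(b,g), ontable(f)} \ {clear(b), holding(a)} = {on(b,g), ontable(f)}
  ∪ pre   = {on(b,g), ontable(f)} ∪ {clear(a), handempty, on(a,b)}
          = {clear(a), handempty, on(a,b), on(b,g), ontable(f)}

== RESULT ==
["clear(a)", "handempty", "on(a,b)", "on(b,g)", "ontable(f)"]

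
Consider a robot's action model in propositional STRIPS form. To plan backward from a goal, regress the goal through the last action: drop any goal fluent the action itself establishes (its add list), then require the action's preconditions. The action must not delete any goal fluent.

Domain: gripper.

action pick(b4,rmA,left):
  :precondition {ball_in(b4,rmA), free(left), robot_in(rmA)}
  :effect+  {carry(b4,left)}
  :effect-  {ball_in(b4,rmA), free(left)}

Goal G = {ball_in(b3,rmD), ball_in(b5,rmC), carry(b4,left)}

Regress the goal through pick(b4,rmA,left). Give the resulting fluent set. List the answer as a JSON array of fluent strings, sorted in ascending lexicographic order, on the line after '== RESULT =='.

Compute (G \ add) ∪ pre:
  G ∩ del = {}  (empty — regression defined)
  G \ add = {ball_in(b3,rmD), ball_in(b5,rmC), carry(b4,left)} \ {carry(b4,left)} = {ball_in(b3,rmD), ball_in(b5,rmC)}
  ∪ pre   = {ball_in(b3,rmD), ball_in(b5,rmC)} ∪ {ball_in(b4,rmA), free(left), robot_in(rmA)}
          = {ball_in(b3,rmD), ball_in(b4,rmA), ball_in(b5,rmC), free(left), robot_in(rmA)}

== RESULT ==
["ball_in(b3,rmD)", "ball_in(b4,rmA)", "ball_in(b5,rmC)", "free(left)", "robot_in(rmA)"]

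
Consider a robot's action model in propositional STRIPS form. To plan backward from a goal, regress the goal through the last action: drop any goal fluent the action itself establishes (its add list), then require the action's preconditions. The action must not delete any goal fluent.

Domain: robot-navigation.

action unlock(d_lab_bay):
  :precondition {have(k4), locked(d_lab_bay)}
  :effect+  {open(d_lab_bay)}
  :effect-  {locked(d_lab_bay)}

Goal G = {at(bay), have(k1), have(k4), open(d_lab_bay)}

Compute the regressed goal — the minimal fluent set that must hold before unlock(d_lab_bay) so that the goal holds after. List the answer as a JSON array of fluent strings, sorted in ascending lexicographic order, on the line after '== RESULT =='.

Compute (G \ add) ∪ pre:
  G ∩ del = {}  (empty — regression defined)
  G \ add = {at(bay), have(k1), have(k4), open(d_lab_bay)} \ {open(d_lab_bay)} = {at(bay), have(k1), have(k4)}
  ∪ pre   = {at(bay), have(k1), have(k4)} ∪ {have(k4), locked(d_lab_bay)}
          = {at(bay), have(k1), have(k4), locked(d_lab_bay)}

== RESULT ==
["at(bay)", "have(k1)", "have(k4)", "locked(d_lab_bay)"]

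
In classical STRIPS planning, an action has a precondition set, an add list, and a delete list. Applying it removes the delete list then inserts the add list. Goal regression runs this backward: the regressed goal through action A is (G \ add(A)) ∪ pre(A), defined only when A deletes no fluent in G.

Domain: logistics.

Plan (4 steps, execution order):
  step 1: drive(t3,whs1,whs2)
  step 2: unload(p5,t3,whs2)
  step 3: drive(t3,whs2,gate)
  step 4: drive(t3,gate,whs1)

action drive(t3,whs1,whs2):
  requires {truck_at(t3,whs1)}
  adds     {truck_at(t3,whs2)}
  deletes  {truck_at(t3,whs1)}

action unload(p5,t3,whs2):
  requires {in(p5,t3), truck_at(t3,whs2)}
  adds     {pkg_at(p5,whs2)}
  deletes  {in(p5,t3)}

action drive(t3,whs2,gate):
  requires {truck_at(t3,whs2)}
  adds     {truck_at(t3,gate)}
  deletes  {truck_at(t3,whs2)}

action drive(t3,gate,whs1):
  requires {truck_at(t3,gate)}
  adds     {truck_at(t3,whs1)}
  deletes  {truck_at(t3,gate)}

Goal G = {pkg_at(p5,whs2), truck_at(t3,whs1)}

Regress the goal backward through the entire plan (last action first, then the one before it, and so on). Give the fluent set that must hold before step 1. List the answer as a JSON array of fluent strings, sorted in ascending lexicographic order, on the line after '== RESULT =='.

Work backward from the goal:
  through step 4 (drive(t3,gate,whs1)): drop {truck_at(t3,whs1)}, keep {pkg_at(p5,whs2)}, require {truck_at(t3,gate)}
    → {pkg_at(p5,whs2), truck_at(t3,gate)}
  through step 3 (drive(t3,whs2,gate)): drop {truck_at(t3,gate)}, keep {pkg_at(p5,whs2)}, require {truck_at(t3,whs2)}
    → {pkg_at(p5,whs2), truck_at(t3,whs2)}
  through step 2 (unload(p5,t3,whs2)): drop {pkg_at(p5,whs2)}, keep {truck_at(t3,whs2)}, require {in(p5,t3), truck_at(t3,whs2)}
    → {in(p5,t3), truck_at(t3,whs2)}
  through step 1 (drive(t3,whs1,whs2)): drop {truck_at(t3,whs2)}, keep {in(p5,t3)}, require {truck_at(t3,whs1)}
    → {in(p5,t3), truck_at(t3,whs1)}

== RESULT ==
["in(p5,t3)", "truck_at(t3,whs1)"]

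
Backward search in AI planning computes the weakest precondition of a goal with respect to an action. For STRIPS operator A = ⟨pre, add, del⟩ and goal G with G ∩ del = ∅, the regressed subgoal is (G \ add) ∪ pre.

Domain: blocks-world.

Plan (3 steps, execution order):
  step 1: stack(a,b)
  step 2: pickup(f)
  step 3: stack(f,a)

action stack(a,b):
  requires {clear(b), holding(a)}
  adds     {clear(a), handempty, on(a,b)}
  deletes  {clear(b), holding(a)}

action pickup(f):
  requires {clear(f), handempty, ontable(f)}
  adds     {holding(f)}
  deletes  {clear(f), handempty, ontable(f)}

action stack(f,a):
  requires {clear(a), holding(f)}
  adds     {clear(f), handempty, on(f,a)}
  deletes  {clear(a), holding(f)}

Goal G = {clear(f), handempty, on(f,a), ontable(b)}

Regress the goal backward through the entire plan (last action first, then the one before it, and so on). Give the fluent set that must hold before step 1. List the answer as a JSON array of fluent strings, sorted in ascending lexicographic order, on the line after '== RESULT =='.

Regress step by step:
  through step 3 (stack(f,a)): drop {clear(f), handempty, on(f,a)}, keep {ontable(b)}, require {clear(a), holding(f)}
    → {clear(a), holding(f), ontable(b)}
  through step 2 (pickup(f)): drop {holding(f)}, keep {clear(a), ontable(b)}, require {clear(f), handempty, ontable(f)}
    → {clear(a), clear(f), handempty, ontable(b), ontable(f)}
  through step 1 (stack(a,b)): drop {clear(a), handempty}, keep {clear(f), ontable(b), ontable(f)}, require {clear(b), holding(a)}
    → {clear(b), clear(f), holding(a), ontable(b), ontable(f)}

== RESULT ==
["clear(b)", "clear(f)", "holding(a)", "ontable(b)", "ontable(f)"]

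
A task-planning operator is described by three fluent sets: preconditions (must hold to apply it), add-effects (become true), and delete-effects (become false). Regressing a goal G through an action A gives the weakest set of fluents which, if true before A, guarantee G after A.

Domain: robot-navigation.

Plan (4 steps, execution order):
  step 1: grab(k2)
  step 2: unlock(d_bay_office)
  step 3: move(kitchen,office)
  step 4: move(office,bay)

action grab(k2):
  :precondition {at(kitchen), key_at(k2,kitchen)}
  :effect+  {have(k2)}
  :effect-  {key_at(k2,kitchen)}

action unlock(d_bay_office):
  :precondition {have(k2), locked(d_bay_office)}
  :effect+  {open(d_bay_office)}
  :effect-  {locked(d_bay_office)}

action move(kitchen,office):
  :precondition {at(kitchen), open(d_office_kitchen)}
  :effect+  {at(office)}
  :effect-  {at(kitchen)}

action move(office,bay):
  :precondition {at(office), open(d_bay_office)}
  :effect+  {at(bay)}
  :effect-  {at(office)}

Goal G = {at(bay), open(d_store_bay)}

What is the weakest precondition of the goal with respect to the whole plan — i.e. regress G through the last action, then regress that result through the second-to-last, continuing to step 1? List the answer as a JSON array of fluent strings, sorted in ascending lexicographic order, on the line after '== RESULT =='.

Work backward from the goal:
  through step 4 (move(office,bay)): drop {at(bay)}, keep {open(d_store_bay)}, require {at(office), open(d_bay_office)}
    → {at(office), open(d_bay_office), open(d_store_bay)}
  through step 3 (move(kitchen,office)): drop {at(office)}, keep {open(d_bay_office), open(d_store_bay)}, require {at(kitchen), open(d_office_kitchen)}
    → {at(kitchen), open(d_bay_office), open(d_office_kitchen), open(d_store_bay)}
  through step 2 (unlock(d_bay_office)): drop {open(d_bay_office)}, keep {at(kitchen), open(d_office_kitchen), open(d_store_bay)}, require {have(k2), locked(d_bay_office)}
    → {at(kitchen), have(k2), locked(d_bay_office), open(d_office_kitchen), open(d_store_bay)}
  through step 1 (grab(k2)): drop {have(k2)}, keep {at(kitchen), locked(d_bay_office), open(d_office_kitchen), open(d_store_bay)}, require {at(kitchen), key_at(k2,kitchen)}
    → {at(kitchen), key_at(k2,kitchen), locked(d_bay_office), open(d_office_kitchen), open(d_store_bay)}

== RESULT ==
["at(kitchen)", "key_at(k2,kitchen)", "locked(d_bay_office)", "open(d_office_kitchen)", "open(d_store_bay)"]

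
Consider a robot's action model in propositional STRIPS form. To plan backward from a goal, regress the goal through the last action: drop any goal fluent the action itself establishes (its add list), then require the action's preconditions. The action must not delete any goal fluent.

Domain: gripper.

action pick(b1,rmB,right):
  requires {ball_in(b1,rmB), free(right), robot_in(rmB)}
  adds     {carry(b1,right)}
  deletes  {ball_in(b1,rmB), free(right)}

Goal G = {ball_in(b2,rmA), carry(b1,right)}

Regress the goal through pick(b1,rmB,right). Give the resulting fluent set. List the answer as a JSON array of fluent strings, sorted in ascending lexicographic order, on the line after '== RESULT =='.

Regress:
  G ∩ del = {}  (empty — regression defined)
  G \ add = {ball_in(b2,rmA), carry(b1,right)} \ {carry(b1,right)} = {ball_in(b2,rmA)}
  ∪ pre   = {ball_in(b2,rmA)} ∪ {ball_in(b1,rmB), free(right), robot_in(rmB)}
          = {ball_in(b1,rmB), ball_in(b2,rmA), free(right), robot_in(rmB)}

== RESULT ==
["ball_in(b1,rmB)", "ball_in(b2,rmA)", "free(right)", "robot_in(rmB)"]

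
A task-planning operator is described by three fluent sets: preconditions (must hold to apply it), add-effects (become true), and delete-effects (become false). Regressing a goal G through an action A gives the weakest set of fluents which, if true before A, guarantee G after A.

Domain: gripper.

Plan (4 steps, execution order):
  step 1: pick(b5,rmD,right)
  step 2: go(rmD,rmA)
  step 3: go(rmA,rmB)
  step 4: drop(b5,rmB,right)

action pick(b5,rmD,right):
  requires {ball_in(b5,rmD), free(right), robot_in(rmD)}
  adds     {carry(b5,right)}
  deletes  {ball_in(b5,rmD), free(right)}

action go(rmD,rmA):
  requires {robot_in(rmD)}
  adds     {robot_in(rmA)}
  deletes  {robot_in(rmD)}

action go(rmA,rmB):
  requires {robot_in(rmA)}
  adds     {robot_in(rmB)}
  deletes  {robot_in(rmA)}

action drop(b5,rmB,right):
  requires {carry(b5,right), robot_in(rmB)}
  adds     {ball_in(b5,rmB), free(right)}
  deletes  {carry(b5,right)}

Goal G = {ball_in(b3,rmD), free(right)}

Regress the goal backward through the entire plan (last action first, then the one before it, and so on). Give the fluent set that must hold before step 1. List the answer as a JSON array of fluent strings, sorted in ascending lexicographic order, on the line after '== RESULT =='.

Regress step by step:
  through step 4 (drop(b5,rmB,right)): drop {free(right)}, keep {ball_in(b3,rmD)}, require {carry(b5,right), robot_in(rmB)}
    → {ball_in(b3,rmD), carry(b5,right), robot_in(rmB)}
  through step 3 (go(rmA,rmB)): drop {robot_in(rmB)}, keep {ball_in(b3,rmD), carry(b5,right)}, require {robot_in(rmA)}
    → {ball_in(b3,rmD), carry(b5,right), robot_in(rmA)}
  through step 2 (go(rmD,rmA)): drop {robot_in(rmA)}, keep {ball_in(b3,rmD), carry(b5,right)}, require {robot_in(rmD)}
    → {ball_in(b3,rmD), carry(b5,right), robot_in(rmD)}
  through step 1 (pick(b5,rmD,right)): drop {carry(b5,right)}, keep {ball_in(b3,rmD), robot_in(rmD)}, require {ball_in(b5,rmD), free(right), robot_in(rmD)}
    → {ball_in(b3,rmD), ball_in(b5,rmD), free(right), robot_in(rmD)}

== RESULT ==
["ball_in(b3,rmD)", "ball_in(b5,rmD)", "free(right)", "robot_in(rmD)"]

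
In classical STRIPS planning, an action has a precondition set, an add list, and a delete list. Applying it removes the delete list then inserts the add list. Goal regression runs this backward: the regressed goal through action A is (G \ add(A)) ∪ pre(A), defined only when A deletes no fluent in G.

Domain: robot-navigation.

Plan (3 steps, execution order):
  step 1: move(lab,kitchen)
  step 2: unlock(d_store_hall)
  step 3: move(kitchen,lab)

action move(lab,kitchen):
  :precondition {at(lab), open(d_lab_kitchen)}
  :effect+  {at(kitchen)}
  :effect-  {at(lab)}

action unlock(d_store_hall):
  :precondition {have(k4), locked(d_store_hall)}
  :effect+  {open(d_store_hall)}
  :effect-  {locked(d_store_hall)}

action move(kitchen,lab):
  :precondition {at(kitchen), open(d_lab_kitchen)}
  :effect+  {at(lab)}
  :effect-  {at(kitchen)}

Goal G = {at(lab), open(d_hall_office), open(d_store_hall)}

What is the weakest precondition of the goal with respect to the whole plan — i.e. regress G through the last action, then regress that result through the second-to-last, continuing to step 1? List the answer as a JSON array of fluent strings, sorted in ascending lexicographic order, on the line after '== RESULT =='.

Regress step by step:
  through step 3 (move(kitchen,lab)): drop {at(lab)}, keep {open(d_hall_office), open(d_store_hall)}, require {at(kitchen), open(d_lab_kitchen)}
    → {at(kitchen), open(d_hall_office), open(d_lab_kitchen), open(d_store_hall)}
  through step 2 (unlock(d_store_hall)): drop {open(d_store_hall)}, keep {at(kitchen), open(d_hall_office), open(d_lab_kitchen)}, require {have(k4), locked(d_store_hall)}
    → {at(kitchen), have(k4), locked(d_store_hall), open(d_hall_office), open(d_lab_kitchen)}
  through step 1 (move(lab,kitchen)): drop {at(kitchen)}, keep {have(k4), locked(d_store_hall), open(d_hall_office), open(d_lab_kitchen)}, require {at(lab), open(d_lab_kitchen)}
    → {at(lab), have(k4), locked(d_store_hall), open(d_hall_office), open(d_lab_kitchen)}

== RESULT ==
["at(lab)", "have(k4)", "locked(d_store_hall)", "open(d_hall_office)", "open(d_lab_kitchen)"]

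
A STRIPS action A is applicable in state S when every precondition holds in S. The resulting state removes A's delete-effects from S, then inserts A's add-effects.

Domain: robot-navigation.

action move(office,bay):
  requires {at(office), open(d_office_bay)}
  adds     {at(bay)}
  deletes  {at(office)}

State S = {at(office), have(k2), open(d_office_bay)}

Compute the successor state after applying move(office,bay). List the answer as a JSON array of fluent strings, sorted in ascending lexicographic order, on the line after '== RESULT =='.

Compute (S \ del) ∪ add:
  pre ⊆ S: {at(office), open(d_office_bay)} ⊆ S  — applicable
  S \ del = {have(k2), open(d_office_bay)}
  ∪ add   = {at(bay), have(k2), open(d_office_bay)}

== RESULT ==
["at(bay)", "have(k2)", "open(d_office_bay)"]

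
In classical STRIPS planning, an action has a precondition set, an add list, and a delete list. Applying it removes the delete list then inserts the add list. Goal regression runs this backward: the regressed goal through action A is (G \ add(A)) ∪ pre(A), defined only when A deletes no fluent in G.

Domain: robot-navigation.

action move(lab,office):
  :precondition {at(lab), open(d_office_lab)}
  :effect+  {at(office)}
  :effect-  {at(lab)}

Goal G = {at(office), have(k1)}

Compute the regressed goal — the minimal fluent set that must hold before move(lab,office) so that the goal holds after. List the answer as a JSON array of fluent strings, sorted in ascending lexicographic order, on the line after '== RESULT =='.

Regress:
  G ∩ del = {}  (empty — regression defined)
  G \ add = {at(office), have(k1)} \ {at(office)} = {have(k1)}
  ∪ pre   = {have(k1)} ∪ {at(lab), open(d_office_lab)}
          = {at(lab), have(k1), open(d_office_lab)}

== RESULT ==
["at(lab)", "have(k1)", "open(d_office_lab)"]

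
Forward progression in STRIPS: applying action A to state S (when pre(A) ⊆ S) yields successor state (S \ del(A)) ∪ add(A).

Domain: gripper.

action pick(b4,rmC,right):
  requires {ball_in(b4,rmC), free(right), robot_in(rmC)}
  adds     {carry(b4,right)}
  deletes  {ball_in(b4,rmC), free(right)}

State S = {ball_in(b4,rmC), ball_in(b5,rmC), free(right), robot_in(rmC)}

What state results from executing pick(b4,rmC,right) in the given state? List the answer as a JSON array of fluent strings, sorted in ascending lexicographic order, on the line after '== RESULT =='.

Compute (S \ del) ∪ add:
  pre ⊆ S: {ball_in(b4,rmC), free(right), robot_in(rmC)} ⊆ S  — applicable
  S \ del = {ball_in(b5,rmC), robot_in(rmC)}
  ∪ add   = {ball_in(b5,rmC), carry(b4,right), robot_in(rmC)}

== RESULT ==
["ball_in(b5,rmC)", "carry(b4,right)", "robot_in(rmC)"]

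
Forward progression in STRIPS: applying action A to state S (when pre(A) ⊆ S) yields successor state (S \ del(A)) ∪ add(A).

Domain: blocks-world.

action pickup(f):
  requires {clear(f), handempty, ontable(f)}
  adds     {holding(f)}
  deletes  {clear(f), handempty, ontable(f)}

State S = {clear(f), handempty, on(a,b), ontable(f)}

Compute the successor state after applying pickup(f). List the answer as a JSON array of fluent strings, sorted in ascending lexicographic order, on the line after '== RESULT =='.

Compute (S \ del) ∪ add:
  pre ⊆ S: {clear(f), handempty, ontable(f)} ⊆ S  — applicable
  S \ del = {on(a,b)}
  ∪ add   = {holding(f), on(a,b)}

== RESULT ==
["holding(f)", "on(a,b)"]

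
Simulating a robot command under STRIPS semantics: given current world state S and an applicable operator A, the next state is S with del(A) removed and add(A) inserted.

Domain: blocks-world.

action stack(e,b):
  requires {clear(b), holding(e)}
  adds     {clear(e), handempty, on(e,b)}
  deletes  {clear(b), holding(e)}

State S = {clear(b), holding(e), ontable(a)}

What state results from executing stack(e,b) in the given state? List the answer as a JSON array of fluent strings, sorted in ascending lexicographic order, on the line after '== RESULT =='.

Progress:
  pre ⊆ S: {clear(b), holding(e)} ⊆ S  — applicable
  S \ del = {ontable(a)}
  ∪ add   = {clear(e), handempty, on(e,b), ontable(a)}

== RESULT ==
["clear(e)", "handempty", "on(e,b)", "ontable(a)"]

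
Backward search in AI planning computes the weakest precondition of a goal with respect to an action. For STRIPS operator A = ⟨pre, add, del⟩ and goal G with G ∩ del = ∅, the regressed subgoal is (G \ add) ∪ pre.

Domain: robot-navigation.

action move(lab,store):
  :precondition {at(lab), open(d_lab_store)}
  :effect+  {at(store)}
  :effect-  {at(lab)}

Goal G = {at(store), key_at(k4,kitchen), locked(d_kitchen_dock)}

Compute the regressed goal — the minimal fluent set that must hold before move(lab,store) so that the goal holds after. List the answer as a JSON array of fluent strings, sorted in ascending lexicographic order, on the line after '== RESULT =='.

Regress:
  G ∩ del = {}  (empty — regression defined)
  G \ add = {at(store), key_at(k4,kitchen), locked(d_kitchen_dock)} \ {at(store)} = {key_at(k4,kitchen), locked(d_kitchen_dock)}
  ∪ pre   = {key_at(k4,kitchen), locked(d_kitchen_dock)} ∪ {at(lab), open(d_lab_store)}
          = {at(lab), key_at(k4,kitchen), locked(d_kitchen_dock), open(d_lab_store)}

== RESULT ==
["at(lab)", "key_at(k4,kitchen)", "locked(d_kitchen_dock)", "open(d_lab_store)"]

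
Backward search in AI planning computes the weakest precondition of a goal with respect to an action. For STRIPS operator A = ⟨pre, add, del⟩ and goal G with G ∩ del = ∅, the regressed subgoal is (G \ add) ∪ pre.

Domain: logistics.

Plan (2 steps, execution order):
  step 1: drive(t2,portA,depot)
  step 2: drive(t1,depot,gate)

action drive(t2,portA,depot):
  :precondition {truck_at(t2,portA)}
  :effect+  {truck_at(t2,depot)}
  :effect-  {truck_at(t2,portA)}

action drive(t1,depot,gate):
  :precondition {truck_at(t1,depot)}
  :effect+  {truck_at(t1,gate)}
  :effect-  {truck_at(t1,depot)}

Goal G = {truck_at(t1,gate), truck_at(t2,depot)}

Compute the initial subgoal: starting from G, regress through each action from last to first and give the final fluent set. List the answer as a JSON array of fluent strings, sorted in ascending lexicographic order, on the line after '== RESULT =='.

Regress step by step:
  through step 2 (drive(t1,depot,gate)): drop {truck_at(t1,gate)}, keep {truck_at(t2,depot)}, require {truck_at(t1,depot)}
    → {truck_at(t1,depot), truck_at(t2,depot)}
  through step 1 (drive(t2,portA,depot)): drop {truck_at(t2,depot)}, keep {truck_at(t1,depot)}, require {truck_at(t2,portA)}
    → {truck_at(t1,depot), truck_at(t2,portA)}

== RESULT ==
["truck_at(t1,depot)", "truck_at(t2,portA)"]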